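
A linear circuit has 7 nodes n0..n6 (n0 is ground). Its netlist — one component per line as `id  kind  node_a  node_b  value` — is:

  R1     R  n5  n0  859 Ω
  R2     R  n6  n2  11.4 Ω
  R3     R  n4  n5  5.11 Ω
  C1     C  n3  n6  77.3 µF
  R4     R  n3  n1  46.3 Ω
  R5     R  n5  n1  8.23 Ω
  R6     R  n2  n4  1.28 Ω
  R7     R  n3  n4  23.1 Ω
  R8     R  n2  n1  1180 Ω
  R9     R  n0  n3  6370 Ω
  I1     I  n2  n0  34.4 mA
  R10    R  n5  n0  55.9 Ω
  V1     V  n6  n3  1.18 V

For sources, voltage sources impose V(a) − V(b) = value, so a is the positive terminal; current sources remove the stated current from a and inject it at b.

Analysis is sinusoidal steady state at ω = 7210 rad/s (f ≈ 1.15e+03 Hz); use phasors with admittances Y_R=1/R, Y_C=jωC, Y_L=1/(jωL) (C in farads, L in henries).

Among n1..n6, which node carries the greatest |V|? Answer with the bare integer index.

3

Element admittances at ω=7210 rad/s:
  Y(R1) = 0.001164+0.000j S between n5,n0
  Y(R2) = 0.08772+0.000j S between n6,n2
  Y(R3) = 0.1957+0.000j S between n4,n5
  Y(C1) = 0.000+0.5573j S between n3,n6
  Y(R4) = 0.02160+0.000j S between n3,n1
  Y(R5) = 0.1215+0.000j S between n5,n1
  Y(R6) = 0.7812+0.000j S between n2,n4
  Y(R7) = 0.04329+0.000j S between n3,n4
  Y(R8) = 0.0008475+0.000j S between n2,n1
  Y(R9) = 0.0001570+0.000j S between n0,n3
  I1: injects 0.0344 A into n0 (from n2)
  Y(R10) = 0.01789+0.000j S between n5,n0
  V1: constraint V(n6)−V(n3) = 1.18
Assemble and solve the 7×7 MNA system:
  V(n1)=-1.901+0.000j  V(n2)=-1.874+0.000j  V(n3)=-2.557+0.000j  V(n4)=-1.886+0.000j  V(n5)=-1.784+0.000j  V(n6)=-1.377+0.000j
  i(V1)=-0.04362-0.6577j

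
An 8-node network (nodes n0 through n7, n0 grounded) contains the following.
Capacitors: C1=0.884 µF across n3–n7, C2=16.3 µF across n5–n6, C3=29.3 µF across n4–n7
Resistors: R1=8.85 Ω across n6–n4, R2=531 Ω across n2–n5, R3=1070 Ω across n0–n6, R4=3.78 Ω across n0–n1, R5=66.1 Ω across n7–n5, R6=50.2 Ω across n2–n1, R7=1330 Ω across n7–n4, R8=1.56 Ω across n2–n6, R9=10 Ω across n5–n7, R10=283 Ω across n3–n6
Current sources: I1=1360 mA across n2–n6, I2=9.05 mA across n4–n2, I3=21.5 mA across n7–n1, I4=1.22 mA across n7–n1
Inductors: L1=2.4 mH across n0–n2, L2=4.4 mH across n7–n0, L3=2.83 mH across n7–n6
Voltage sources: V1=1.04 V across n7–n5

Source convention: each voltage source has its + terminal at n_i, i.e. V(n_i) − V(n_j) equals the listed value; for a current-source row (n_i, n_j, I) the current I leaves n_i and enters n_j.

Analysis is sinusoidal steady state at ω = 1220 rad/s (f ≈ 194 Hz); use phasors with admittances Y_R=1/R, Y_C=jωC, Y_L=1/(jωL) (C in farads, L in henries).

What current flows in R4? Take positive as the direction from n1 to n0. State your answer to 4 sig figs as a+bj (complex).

Element admittances at ω=1220 rad/s:
  Y(C1) = 0.000+0.001078j S between n3,n7
  Y(R1) = 0.1130+0.000j S between n6,n4
  Y(C2) = 0.000+0.01989j S between n5,n6
  Y(R2) = 0.001883+0.000j S between n2,n5
  Y(R3) = 0.0009346+0.000j S between n0,n6
  I1: injects 1.36 A into n6 (from n2)
  Y(L1) = 0.000-0.3415j S between n0,n2
  Y(R4) = 0.2646+0.000j S between n0,n1
  Y(C3) = 0.000+0.03575j S between n4,n7
  I2: injects 0.00905 A into n2 (from n4)
  Y(R5) = 0.01513+0.000j S between n7,n5
  Y(L2) = 0.000-0.1863j S between n7,n0
  Y(R6) = 0.01992+0.000j S between n2,n1
  Y(R7) = 0.0007519+0.000j S between n7,n4
  Y(L3) = 0.000-0.2896j S between n7,n6
  I3: injects 0.0215 A into n1 (from n7)
  I4: injects 0.00122 A into n1 (from n7)
  Y(R8) = 0.6410+0.000j S between n2,n6
  Y(R9) = 0.1000+0.000j S between n5,n7
  Y(R10) = 0.003534+0.000j S between n3,n6
  V1: constraint V(n7)−V(n5) = 1.04
Assemble and solve the 8×8 MNA system:
  V(n1)=0.04740-0.005114j  V(n2)=-0.4636-0.07303j  V(n3)=1.556-0.04609j  V(n4)=1.477-0.02820j  V(n5)=-0.1965+0.05860j  V(n6)=1.588+0.1715j  V(n7)=0.8435+0.05860j
  i(V1)=-0.1170-0.03524j

0.01254-0.001353j A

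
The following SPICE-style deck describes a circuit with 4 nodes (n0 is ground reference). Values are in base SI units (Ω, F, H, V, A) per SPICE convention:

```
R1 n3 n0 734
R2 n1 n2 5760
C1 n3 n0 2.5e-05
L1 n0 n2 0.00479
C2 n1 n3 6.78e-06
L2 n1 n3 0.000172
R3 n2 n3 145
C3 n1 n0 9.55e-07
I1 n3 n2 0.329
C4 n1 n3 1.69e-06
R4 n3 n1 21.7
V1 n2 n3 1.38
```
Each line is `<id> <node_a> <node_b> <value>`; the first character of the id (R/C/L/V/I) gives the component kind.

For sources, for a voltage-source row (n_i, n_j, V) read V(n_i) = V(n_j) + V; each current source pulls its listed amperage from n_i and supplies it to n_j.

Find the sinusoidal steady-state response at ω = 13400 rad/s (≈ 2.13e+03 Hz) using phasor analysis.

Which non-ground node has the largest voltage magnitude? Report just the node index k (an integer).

Element admittances at ω=13400 rad/s:
  Y(R1) = 0.001362+0.000j S between n3,n0
  Y(R2) = 0.0001736+0.000j S between n1,n2
  Y(C1) = 0.000+0.3350j S between n3,n0
  Y(L1) = 0.000-0.01558j S between n0,n2
  Y(C2) = 0.000+0.09085j S between n1,n3
  Y(L2) = 0.000-0.4339j S between n1,n3
  Y(R3) = 0.006897+0.000j S between n2,n3
  Y(C3) = 0.000+0.01280j S between n1,n0
  I1: injects 0.329 A into n2 (from n3)
  Y(C4) = 0.000+0.02265j S between n1,n3
  Y(R4) = 0.04608+0.000j S between n3,n1
  V1: constraint V(n2)−V(n3) = 1.38
Assemble and solve the 4×4 MNA system:
  V(n1)=0.06735+0.0006270j  V(n2)=1.445+0.0002505j  V(n3)=0.06461+0.0002505j
  i(V1)=0.3192+0.02251j

2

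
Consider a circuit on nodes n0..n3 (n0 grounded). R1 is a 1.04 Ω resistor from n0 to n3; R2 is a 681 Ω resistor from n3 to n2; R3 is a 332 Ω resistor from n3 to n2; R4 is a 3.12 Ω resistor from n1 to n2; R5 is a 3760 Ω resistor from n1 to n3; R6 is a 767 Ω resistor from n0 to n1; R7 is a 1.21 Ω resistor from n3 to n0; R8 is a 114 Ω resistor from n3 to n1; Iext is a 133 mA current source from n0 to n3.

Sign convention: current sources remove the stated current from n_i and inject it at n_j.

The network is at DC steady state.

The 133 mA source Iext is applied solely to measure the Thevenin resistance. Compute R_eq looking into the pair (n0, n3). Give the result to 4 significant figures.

MNA unknowns: 3 node voltages V₁..V_3
R1: Y=0.9615 on G[0,3]
R2: Y=0.001468 on G[3,2]
R3: Y=0.003012 on G[3,2]
R4: Y=0.3205 on G[1,2]
R5: Y=0.0002660 on G[1,3]
R6: Y=0.001304 on G[0,1]
R7: Y=0.8264 on G[3,0]
R8: Y=0.008772 on G[3,1]
Iext: z[0]−=0.133, z[3]+=0.133
solve → V1=0.06777, V2=0.06786, V3=0.07434

R_eq = 0.5589 Ω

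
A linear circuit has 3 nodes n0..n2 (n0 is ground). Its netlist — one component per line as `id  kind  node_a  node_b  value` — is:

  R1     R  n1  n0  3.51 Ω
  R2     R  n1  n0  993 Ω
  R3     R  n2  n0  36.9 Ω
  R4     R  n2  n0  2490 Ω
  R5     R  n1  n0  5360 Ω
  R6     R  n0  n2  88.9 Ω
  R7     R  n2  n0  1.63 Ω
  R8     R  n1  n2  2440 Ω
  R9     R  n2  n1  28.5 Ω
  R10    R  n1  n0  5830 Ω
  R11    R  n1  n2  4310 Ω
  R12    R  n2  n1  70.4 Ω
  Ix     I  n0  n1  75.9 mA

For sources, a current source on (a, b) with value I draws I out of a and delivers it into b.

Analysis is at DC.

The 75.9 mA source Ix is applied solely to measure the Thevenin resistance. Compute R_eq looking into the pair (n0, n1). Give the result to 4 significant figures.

MNA unknowns: 2 node voltages V₁..V_2
R1: Y=0.2849 on G[1,0]
R2: Y=0.001007 on G[1,0]
R3: Y=0.02710 on G[2,0]
R4: Y=0.0004016 on G[2,0]
R5: Y=0.0001866 on G[1,0]
R6: Y=0.01125 on G[0,2]
R7: Y=0.6135 on G[2,0]
R8: Y=0.0004098 on G[1,2]
R9: Y=0.03509 on G[2,1]
R10: Y=0.0001715 on G[1,0]
R11: Y=0.0002320 on G[1,2]
R12: Y=0.01420 on G[2,1]
Ix: z[0]−=0.0759, z[1]+=0.0759
solve → V1=0.2282, V2=0.01623

R_eq = 3.006 Ω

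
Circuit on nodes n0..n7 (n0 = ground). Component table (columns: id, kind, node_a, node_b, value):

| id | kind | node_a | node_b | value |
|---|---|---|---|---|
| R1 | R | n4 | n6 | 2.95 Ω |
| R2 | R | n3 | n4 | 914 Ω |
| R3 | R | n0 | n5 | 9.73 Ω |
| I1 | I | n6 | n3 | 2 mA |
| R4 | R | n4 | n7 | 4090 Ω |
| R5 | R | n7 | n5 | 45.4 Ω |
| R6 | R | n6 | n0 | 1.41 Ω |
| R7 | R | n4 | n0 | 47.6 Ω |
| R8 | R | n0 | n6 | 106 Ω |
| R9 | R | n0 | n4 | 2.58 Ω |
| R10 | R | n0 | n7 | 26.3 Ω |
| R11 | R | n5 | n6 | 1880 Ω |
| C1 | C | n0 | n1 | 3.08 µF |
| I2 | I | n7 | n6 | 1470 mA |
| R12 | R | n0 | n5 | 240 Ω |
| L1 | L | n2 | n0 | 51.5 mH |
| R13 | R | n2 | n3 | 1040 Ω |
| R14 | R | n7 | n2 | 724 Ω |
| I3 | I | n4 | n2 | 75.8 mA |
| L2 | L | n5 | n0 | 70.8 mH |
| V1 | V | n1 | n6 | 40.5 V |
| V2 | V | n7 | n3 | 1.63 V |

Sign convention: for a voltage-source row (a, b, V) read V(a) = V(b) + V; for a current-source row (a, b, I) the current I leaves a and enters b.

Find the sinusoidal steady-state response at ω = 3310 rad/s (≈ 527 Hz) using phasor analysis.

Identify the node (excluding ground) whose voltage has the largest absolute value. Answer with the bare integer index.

Apply KCL at each of the 7 non-ground nodes and solve the resulting linear system.
Node n1: branches {C1, V1} → V_1 = 42.06-0.4740j
Node n2: branches {L1, R13, R14, I3} → V_2 = 0.9925+2.529j
Node n3: branches {R2, I1, R13, V2} → V_3 = -25.99+0.04325j
Node n4: branches {R1, R2, R4, R7, R9, I3} → V_4 = 0.5588-0.2145j
Node n5: branches {R3, R5, R11, R12, L2} → V_5 = -4.133-0.1308j
Node n6: branches {R1, I1, R6, R8, R11, I2, V1} → V_6 = 1.560-0.4740j
Node n7: branches {R4, R5, R10, I2, R14, V2} → V_7 = -24.36+0.04325j
Source currents: i(V1)=-0.004832-0.4288j, i(V2)=-0.05700-0.002108j

1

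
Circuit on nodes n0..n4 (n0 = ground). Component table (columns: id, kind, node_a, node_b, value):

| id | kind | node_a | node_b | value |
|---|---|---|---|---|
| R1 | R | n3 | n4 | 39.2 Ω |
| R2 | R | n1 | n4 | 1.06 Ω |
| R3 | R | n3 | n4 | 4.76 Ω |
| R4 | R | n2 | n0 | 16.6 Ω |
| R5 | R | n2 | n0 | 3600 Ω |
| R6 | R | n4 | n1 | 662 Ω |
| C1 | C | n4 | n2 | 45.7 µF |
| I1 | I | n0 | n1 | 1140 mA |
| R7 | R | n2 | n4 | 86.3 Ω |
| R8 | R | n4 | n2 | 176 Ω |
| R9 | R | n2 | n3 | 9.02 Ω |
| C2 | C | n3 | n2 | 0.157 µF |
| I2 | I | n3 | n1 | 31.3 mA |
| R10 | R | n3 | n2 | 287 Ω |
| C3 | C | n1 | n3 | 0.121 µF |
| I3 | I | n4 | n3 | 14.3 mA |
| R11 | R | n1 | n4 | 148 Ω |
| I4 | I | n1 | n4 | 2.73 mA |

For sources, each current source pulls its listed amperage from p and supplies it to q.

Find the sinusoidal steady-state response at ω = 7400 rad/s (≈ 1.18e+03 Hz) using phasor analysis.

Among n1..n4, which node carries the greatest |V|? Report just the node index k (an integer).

1

Element admittances at ω=7400 rad/s:
  Y(R1) = 0.02551+0.000j S between n3,n4
  Y(R2) = 0.9434+0.000j S between n1,n4
  Y(R3) = 0.2101+0.000j S between n3,n4
  Y(R4) = 0.06024+0.000j S between n2,n0
  Y(R5) = 0.0002778+0.000j S between n2,n0
  Y(R6) = 0.001511+0.000j S between n4,n1
  Y(C1) = 0.000+0.3382j S between n4,n2
  I1: injects 1.14 A into n1 (from n0)
  Y(R7) = 0.01159+0.000j S between n2,n4
  Y(R8) = 0.005682+0.000j S between n4,n2
  Y(R9) = 0.1109+0.000j S between n2,n3
  Y(C2) = 0.000+0.001162j S between n3,n2
  I2: injects 0.0313 A into n1 (from n3)
  Y(R10) = 0.003484+0.000j S between n3,n2
  Y(C3) = 0.000+0.0008954j S between n1,n3
  I3: injects 0.0143 A into n3 (from n4)
  Y(R11) = 0.006757+0.000j S between n1,n4
  I4: injects 0.00273 A into n4 (from n1)
Assemble and solve the 4×4 MNA system:
  V(n1)=20.94-3.140j  V(n2)=18.84+0.000j  V(n3)=19.37-2.111j  V(n4)=19.71-3.139j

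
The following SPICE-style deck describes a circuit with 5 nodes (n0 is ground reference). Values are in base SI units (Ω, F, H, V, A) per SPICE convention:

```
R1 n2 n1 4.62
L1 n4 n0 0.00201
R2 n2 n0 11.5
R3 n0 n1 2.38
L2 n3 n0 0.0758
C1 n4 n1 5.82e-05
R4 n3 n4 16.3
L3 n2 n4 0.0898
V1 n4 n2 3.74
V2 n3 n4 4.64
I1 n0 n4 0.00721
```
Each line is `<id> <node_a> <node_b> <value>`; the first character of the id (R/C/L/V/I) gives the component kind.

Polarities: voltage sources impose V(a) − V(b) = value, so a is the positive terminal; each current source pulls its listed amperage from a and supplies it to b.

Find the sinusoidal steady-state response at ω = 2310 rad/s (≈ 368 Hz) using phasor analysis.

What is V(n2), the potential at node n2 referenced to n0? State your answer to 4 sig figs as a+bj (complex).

MNA unknowns: 4 node voltages V₁..V_4 plus 2 source currents (V1, V2)
R1: Y=0.2165+0.000j on G[2,1]
L1: Y=0.000-0.2154j on G[4,0]
R2: Y=0.08696+0.000j on G[2,0]
R3: Y=0.4202+0.000j on G[0,1]
L2: Y=0.000-0.005711j on G[3,0]
C1: Y=0.000+0.1344j on G[4,1]
R4: Y=0.06135+0.000j on G[3,4]
L3: Y=0.000-0.004821j on G[2,4]
V1: row V4−V2=3.74, i_V1 at 4,2
V2: row V3−V4=4.64, i_V2 at 3,4
I1: z[0]−=0.00721, z[4]+=0.00721
solve → V1=-0.4689+1.110j, V2=-1.201+1.396j, V3=7.179+1.396j, V4=2.539+1.396j
aux → i_V1=-0.2630+0.2014j, i_V2=-0.2926+0.04100j

-1.201+1.396j V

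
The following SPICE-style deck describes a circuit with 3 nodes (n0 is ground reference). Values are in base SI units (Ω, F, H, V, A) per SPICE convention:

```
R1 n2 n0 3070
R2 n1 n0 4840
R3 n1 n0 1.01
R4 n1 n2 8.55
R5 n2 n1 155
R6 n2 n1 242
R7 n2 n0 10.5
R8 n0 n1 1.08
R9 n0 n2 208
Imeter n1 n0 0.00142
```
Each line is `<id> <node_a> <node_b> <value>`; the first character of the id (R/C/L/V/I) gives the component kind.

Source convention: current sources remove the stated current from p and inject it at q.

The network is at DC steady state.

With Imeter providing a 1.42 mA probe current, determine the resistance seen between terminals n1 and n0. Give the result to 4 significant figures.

R_eq = 0.5070 Ω

MNA unknowns: 2 node voltages V₁..V_2
R1: Y=0.0003257 on G[2,0]
R2: Y=0.0002066 on G[1,0]
R3: Y=0.9901 on G[1,0]
R4: Y=0.1170 on G[1,2]
R5: Y=0.006452 on G[2,1]
R6: Y=0.004132 on G[2,1]
R7: Y=0.09524 on G[2,0]
R8: Y=0.9259 on G[0,1]
R9: Y=0.004808 on G[0,2]
Imeter: z[1]−=0.00142, z[0]+=0.00142
solve → V1=-0.0007199, V2=-0.0004029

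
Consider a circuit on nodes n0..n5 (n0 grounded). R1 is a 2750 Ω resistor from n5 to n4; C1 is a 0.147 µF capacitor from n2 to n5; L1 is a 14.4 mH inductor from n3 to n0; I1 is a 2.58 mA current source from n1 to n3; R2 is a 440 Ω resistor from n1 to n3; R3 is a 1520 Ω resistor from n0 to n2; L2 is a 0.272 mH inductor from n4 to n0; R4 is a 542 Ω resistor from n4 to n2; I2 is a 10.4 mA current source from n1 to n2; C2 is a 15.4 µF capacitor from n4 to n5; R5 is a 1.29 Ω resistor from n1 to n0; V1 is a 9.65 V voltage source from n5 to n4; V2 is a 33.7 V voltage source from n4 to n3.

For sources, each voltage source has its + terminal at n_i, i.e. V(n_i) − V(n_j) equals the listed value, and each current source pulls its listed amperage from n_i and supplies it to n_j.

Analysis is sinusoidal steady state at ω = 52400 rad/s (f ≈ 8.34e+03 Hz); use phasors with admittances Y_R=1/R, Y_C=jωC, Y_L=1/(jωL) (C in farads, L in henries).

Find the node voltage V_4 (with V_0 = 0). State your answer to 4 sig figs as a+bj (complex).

0.6864+1.138j V

Apply KCL at each of the 5 non-ground nodes and solve the resulting linear system.
Node n1: branches {I1, R2, I2, R5} → V_1 = -0.1132+0.003327j
Node n2: branches {C1, R3, R4, I2} → V_2 = 9.706+2.778j
Node n3: branches {L1, I1, R2, V2} → V_3 = -33.01+1.138j
Node n4: branches {R1, L2, R4, C2, V1, V2} → V_4 = 0.6864+1.138j
Node n5: branches {R1, C1, C2, V1} → V_5 = 10.34+1.138j
Source currents: i(V1)=-0.01614-7.792j, i(V2)=-0.07585+0.04633j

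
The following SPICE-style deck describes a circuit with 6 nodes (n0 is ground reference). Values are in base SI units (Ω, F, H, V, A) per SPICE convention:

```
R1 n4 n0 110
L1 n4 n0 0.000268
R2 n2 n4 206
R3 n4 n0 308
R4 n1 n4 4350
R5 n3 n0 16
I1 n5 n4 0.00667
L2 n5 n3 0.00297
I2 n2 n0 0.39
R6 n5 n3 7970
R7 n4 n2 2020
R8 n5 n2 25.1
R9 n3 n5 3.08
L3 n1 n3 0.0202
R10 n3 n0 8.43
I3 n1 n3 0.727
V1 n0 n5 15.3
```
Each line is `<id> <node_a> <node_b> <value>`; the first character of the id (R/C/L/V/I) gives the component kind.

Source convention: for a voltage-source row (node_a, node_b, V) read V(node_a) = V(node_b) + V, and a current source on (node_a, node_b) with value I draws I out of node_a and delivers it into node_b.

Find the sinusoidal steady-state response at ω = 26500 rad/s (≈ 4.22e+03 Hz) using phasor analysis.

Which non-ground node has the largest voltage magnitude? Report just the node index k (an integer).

1

Apply KCL at each of the 5 non-ground nodes and solve the resulting linear system.
Node n1: branches {R4, L3, I3} → V_1 = -56.67-381.8j
Node n2: branches {R2, I2, R7, R8} → V_2 = -22.06-0.1122j
Node n3: branches {R5, L2, R6, R9, L3, R10, I3} → V_3 = -9.804+0.3111j
Node n4: branches {R1, L1, R2, R3, R4, I1, R7} → V_4 = 0.5070-0.9477j
Node n5: branches {I1, L2, R6, R8, R9, V1} → V_5 = -15.30+0.000j
Source currents: i(V1)=-1.513-0.02674j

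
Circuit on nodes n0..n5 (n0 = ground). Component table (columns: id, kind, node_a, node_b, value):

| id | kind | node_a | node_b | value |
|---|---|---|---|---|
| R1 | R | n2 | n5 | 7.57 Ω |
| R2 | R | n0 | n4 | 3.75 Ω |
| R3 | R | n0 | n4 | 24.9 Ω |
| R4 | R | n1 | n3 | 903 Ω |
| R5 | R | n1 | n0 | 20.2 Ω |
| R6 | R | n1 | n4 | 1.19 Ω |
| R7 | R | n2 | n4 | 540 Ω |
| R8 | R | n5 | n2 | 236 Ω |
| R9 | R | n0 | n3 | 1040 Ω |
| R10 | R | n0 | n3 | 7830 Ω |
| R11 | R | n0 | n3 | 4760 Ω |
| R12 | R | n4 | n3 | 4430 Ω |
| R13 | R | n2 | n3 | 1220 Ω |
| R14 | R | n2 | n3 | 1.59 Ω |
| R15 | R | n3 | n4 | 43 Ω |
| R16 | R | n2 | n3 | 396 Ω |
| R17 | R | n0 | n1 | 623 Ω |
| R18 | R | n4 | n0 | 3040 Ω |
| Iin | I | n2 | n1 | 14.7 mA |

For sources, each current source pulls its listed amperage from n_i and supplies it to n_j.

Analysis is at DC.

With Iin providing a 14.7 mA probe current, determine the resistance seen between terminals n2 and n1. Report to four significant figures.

Apply KCL at each of the 5 non-ground nodes and solve the resulting linear system.
Node n1: branches {R4, R5, R6, R17, Iin} → V_1 = 0.01549
Node n2: branches {R1, R7, R8, R13, R14, R16, Iin} → V_2 = -0.5498
Node n3: branches {R4, R9, R10, R11, R12, R13, R14, R15, R16} → V_3 = -0.5282
Node n4: branches {R2, R3, R6, R7, R12, R15, R18} → V_4 = -0.0003434
Node n5: branches {R1, R8} → V_5 = -0.5498

R_eq = 38.46 Ω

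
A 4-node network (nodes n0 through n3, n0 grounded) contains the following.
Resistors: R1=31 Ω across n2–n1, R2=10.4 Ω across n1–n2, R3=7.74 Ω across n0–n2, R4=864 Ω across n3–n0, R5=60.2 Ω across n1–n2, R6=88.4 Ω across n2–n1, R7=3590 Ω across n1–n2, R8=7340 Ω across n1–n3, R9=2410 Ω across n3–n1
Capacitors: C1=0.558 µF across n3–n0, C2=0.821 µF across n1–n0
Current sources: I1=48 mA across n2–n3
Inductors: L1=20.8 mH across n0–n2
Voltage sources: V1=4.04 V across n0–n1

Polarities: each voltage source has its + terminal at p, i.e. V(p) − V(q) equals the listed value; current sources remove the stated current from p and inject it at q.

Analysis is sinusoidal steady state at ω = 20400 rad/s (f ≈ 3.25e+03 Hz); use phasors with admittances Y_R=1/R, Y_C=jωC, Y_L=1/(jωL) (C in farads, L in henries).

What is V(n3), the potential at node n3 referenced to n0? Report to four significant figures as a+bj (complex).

Element admittances at ω=20400 rad/s:
  Y(R1) = 0.03226+0.000j S between n2,n1
  Y(R2) = 0.09615+0.000j S between n1,n2
  Y(R3) = 0.1292+0.000j S between n0,n2
  Y(C1) = 0.000+0.01138j S between n3,n0
  Y(R4) = 0.001157+0.000j S between n3,n0
  Y(R5) = 0.01661+0.000j S between n1,n2
  I1: injects 0.048 A into n3 (from n2)
  Y(R6) = 0.01131+0.000j S between n2,n1
  Y(L1) = 0.000-0.002357j S between n0,n2
  Y(R7) = 0.0002786+0.000j S between n1,n2
  Y(R8) = 0.0001362+0.000j S between n1,n3
  Y(C2) = 0.000+0.01675j S between n1,n0
  Y(R9) = 0.0004149+0.000j S between n3,n1
  V1: constraint V(n0)−V(n1) = 4.04
Assemble and solve the 4×4 MNA system:
  V(n1)=-4.040+0.000j  V(n2)=-2.382-0.01964j  V(n3)=0.5903-3.933j
  i(V1)=-0.2623-0.06242j

0.5903-3.933j V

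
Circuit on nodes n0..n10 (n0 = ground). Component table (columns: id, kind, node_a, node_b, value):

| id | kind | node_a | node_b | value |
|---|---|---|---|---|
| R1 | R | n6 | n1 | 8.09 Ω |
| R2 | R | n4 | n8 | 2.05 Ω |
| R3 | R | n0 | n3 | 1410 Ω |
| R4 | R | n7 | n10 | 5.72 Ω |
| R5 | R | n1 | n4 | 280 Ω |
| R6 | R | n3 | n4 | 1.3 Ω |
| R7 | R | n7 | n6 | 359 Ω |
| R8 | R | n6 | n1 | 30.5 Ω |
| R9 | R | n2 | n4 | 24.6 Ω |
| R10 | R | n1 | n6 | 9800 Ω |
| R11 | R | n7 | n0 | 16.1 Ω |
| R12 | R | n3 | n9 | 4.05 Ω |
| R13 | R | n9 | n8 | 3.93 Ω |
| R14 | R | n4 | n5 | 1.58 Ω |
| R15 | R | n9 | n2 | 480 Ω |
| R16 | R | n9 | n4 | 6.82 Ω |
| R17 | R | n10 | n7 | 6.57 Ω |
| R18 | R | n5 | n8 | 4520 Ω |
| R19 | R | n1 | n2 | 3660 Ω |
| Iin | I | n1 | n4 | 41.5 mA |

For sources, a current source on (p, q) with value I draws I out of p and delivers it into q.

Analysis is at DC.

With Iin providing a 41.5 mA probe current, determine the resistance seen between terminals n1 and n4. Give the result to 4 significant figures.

R_eq = 227.2 Ω

Apply KCL at each of the 10 non-ground nodes and solve the resulting linear system.
Node n1: branches {R1, R5, R8, R10, R19, Iin} → V_1 = -2.007
Node n2: branches {R9, R15, R19} → V_2 = 7.363
Node n3: branches {R3, R6, R12} → V_3 = 7.417
Node n4: branches {R2, R5, R6, R9, R14, R16, Iin} → V_4 = 7.423
Node n5: branches {R14, R18} → V_5 = 7.423
Node n6: branches {R1, R7, R8, R10} → V_6 = -1.973
Node n7: branches {R4, R7, R11, R17} → V_7 = -0.08470
Node n8: branches {R2, R13, R18} → V_8 = 7.422
Node n9: branches {R12, R13, R15, R16} → V_9 = 7.421
Node n10: branches {R4, R17} → V_10 = -0.08470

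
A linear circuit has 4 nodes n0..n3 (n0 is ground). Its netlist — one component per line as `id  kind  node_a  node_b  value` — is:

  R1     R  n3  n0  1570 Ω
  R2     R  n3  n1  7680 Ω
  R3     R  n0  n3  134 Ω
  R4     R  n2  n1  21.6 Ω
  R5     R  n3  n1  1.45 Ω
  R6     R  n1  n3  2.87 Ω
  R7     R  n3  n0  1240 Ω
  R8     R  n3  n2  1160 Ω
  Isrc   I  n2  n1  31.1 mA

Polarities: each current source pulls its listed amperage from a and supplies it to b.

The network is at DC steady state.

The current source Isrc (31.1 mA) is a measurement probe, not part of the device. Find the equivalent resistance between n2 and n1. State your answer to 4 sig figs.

Apply KCL at each of the 3 non-ground nodes and solve the resulting linear system.
Node n1: branches {R2, R4, R5, R6, Isrc} → V_1 = 0.0005471
Node n2: branches {R4, R8, Isrc} → V_2 = -0.6589
Node n3: branches {R1, R2, R3, R5, R6, R7, R8} → V_3 = 0.000

R_eq = 21.21 Ω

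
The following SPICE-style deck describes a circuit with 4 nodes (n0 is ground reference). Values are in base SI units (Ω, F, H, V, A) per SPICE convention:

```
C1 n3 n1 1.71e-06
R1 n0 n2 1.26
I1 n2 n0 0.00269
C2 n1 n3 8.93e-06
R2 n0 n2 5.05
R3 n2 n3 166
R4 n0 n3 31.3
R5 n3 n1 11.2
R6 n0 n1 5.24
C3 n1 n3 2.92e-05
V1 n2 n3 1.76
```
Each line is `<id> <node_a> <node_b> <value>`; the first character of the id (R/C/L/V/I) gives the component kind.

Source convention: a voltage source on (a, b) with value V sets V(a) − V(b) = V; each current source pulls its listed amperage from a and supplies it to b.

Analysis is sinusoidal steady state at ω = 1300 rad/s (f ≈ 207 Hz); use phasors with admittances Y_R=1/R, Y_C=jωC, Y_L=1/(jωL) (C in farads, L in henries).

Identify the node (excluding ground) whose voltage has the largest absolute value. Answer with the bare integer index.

Apply KCL at each of the 3 non-ground nodes and solve the resulting linear system.
Node n1: branches {C1, C2, R5, R6, C3} → V_1 = -0.5518-0.1838j
Node n2: branches {R1, I1, R2, R3, V1} → V_2 = 0.1552+0.03426j
Node n3: branches {C1, C2, R3, R4, R5, C3, V1} → V_3 = -1.605+0.03426j
Source currents: i(V1)=-0.1672-0.03398j

3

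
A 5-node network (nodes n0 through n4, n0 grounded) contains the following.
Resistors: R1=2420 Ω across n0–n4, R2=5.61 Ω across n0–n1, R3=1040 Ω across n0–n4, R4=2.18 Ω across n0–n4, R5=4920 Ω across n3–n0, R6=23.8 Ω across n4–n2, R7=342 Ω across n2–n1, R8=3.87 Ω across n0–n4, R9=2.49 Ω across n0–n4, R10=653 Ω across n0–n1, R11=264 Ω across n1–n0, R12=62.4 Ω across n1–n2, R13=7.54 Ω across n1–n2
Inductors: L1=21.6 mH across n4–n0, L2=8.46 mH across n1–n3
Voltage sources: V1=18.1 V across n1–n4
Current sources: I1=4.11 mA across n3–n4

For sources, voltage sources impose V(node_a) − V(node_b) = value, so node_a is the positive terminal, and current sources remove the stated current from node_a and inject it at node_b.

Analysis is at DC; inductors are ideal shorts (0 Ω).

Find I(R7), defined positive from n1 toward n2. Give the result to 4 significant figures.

0.01149 A

Element admittances at DC:
  Y(R1) = 0.0004132 S between n0,n4
  L1: short n4↔n0 (DC inductor)
  Y(R2) = 0.1783 S between n0,n1
  Y(R3) = 0.0009615 S between n0,n4
  Y(R4) = 0.4587 S between n0,n4
  Y(R5) = 0.0002033 S between n3,n0
  Y(R6) = 0.04202 S between n4,n2
  Y(R7) = 0.002924 S between n2,n1
  Y(R8) = 0.2584 S between n0,n4
  Y(R9) = 0.4016 S between n0,n4
  Y(R10) = 0.001531 S between n0,n1
  L2: short n1↔n3 (DC inductor)
  Y(R11) = 0.003788 S between n1,n0
  Y(R12) = 0.01603 S between n1,n2
  Y(R13) = 0.1326 S between n1,n2
  V1: constraint V(n1)−V(n4) = 18.1
  I1: injects 0.00411 A into n4 (from n3)
Assemble and solve the 7×7 MNA system:
  V(n1)=18.10  V(n2)=14.17  V(n3)=18.10  V(n4)=0.000
  i(L1)=-3.326  i(L2)=0.007789  i(V1)=-3.926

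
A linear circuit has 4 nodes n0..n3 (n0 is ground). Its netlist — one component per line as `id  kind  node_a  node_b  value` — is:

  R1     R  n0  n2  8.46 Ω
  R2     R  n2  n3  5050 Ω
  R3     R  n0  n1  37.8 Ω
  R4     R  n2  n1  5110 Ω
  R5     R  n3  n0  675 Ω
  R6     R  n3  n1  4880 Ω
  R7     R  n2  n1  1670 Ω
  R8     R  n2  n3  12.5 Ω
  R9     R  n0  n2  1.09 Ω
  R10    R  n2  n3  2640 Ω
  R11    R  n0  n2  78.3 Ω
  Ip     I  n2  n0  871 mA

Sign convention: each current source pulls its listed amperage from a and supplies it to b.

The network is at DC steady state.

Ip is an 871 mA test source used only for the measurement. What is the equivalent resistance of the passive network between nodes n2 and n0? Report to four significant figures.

Apply KCL at each of the 3 non-ground nodes and solve the resulting linear system.
Node n1: branches {R3, R4, R6, R7} → V_1 = -0.03005
Node n2: branches {R1, R2, R4, R7, R8, R9, R10, R11, Ip} → V_2 = -0.8289
Node n3: branches {R2, R5, R6, R8, R10} → V_3 = -0.8120

R_eq = 0.9516 Ω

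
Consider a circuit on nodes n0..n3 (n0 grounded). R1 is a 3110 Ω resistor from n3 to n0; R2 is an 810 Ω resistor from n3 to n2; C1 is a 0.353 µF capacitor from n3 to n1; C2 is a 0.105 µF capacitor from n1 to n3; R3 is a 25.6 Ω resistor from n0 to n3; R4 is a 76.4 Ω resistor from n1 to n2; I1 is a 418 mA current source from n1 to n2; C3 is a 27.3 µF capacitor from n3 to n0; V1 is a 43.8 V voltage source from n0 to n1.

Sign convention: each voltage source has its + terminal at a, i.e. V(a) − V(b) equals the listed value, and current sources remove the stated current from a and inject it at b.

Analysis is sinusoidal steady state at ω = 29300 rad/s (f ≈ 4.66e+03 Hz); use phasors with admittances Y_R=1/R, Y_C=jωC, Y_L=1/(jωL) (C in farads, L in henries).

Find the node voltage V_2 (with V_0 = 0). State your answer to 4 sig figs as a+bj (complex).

MNA unknowns: 3 node voltages V₁..V_3 plus 1 source current (V1)
R1: Y=0.0003215+0.000j on G[3,0]
R2: Y=0.001235+0.000j on G[3,2]
C1: Y=0.000+0.01034j on G[3,1]
C2: Y=0.000+0.003076j on G[1,3]
R3: Y=0.03906+0.000j on G[0,3]
R4: Y=0.01309+0.000j on G[1,2]
I1: z[1]−=0.418, z[2]+=0.418
C3: Y=0.000+0.7999j on G[3,0]
V1: row V0−V1=43.8, i_V1 at 0,1
solve → V1=-43.80+0.000j, V2=-10.90-0.001680j, V3=-0.7217-0.01949j
aux → i_V1=-0.01283-0.5781j

-10.90-0.001680j V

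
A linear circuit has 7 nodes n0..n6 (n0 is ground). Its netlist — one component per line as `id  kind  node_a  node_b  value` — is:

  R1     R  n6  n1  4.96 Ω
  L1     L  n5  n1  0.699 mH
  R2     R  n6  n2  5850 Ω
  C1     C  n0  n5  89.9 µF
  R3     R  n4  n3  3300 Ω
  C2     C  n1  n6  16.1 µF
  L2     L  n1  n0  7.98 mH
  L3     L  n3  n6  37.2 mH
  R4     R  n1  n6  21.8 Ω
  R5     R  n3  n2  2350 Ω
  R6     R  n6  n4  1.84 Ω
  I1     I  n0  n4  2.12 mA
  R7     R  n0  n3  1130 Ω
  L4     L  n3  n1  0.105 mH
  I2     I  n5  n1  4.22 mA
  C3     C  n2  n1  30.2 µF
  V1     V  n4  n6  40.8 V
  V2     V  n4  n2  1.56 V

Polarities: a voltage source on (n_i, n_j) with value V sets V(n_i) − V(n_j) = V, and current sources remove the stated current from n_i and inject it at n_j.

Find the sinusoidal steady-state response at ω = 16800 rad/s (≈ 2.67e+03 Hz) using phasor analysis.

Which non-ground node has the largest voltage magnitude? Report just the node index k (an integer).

Element admittances at ω=16800 rad/s:
  Y(R1) = 0.2016+0.000j S between n6,n1
  Y(L1) = 0.000-0.08516j S between n5,n1
  Y(R2) = 0.0001709+0.000j S between n6,n2
  Y(C1) = 0.000+1.510j S between n0,n5
  Y(R3) = 0.0003030+0.000j S between n4,n3
  Y(C2) = 0.000+0.2705j S between n1,n6
  Y(L2) = 0.000-0.007459j S between n1,n0
  Y(L3) = 0.000-0.001600j S between n3,n6
  Y(R4) = 0.04587+0.000j S between n1,n6
  Y(R5) = 0.0004255+0.000j S between n3,n2
  Y(R6) = 0.5435+0.000j S between n6,n4
  I1: injects 0.00212 A into n4 (from n0)
  Y(R7) = 0.0008850+0.000j S between n0,n3
  Y(L4) = 0.000-0.5669j S between n3,n1
  I2: injects 0.00422 A into n1 (from n5)
  Y(C3) = 0.000+0.5074j S between n2,n1
  V1: constraint V(n4)−V(n6) = 40.8
  V2: constraint V(n4)−V(n2) = 1.56
Assemble and solve the 8×8 MNA system:
  V(n1)=0.0006210+0.06797j  V(n2)=15.96-7.341j  V(n3)=-0.05530+0.06856j  V(n4)=17.52-7.341j  V(n5)=-3.711e-05-0.001100j  V(n6)=-23.28-7.341j
  i(V1)=-25.95-8.093j  i(V2)=3.772+8.095j

6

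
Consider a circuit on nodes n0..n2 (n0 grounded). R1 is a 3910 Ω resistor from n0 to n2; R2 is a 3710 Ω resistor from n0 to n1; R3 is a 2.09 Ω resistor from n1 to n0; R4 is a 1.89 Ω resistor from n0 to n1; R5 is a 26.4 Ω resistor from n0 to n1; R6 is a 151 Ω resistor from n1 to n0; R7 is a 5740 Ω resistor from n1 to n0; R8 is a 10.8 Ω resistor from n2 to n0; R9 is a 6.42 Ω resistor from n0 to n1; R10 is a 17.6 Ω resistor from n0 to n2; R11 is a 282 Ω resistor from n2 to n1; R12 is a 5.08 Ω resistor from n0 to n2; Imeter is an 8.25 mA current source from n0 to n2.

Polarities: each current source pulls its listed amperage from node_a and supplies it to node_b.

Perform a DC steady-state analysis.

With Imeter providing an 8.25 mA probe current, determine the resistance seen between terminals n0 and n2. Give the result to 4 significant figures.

R_eq = 2.857 Ω

MNA unknowns: 2 node voltages V₁..V_2
R1: Y=0.0002558 on G[0,2]
R2: Y=0.0002695 on G[0,1]
R3: Y=0.4785 on G[1,0]
R4: Y=0.5291 on G[0,1]
R5: Y=0.03788 on G[0,1]
R6: Y=0.006623 on G[1,0]
R7: Y=0.0001742 on G[1,0]
R8: Y=0.09259 on G[2,0]
R9: Y=0.1558 on G[0,1]
R10: Y=0.05682 on G[0,2]
R11: Y=0.003546 on G[2,1]
R12: Y=0.1969 on G[0,2]
Imeter: z[0]−=0.00825, z[2]+=0.00825
solve → V1=6.897e-05, V2=0.02357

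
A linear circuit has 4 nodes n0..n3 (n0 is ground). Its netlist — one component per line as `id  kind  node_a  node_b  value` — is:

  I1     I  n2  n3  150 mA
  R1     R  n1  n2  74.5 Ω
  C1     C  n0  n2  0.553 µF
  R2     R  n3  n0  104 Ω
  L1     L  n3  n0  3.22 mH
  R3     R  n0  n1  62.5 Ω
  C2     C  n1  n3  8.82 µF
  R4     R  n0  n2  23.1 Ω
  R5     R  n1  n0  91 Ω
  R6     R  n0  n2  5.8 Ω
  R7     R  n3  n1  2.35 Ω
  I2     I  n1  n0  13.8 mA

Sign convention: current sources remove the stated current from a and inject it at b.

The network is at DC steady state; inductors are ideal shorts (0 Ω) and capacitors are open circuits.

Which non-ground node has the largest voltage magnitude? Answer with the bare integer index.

Apply KCL at each of the 3 non-ground nodes and solve the resulting linear system.
Node n1: branches {R1, R3, C2, R5, R7, I2} → V_1 = -0.04856
Node n2: branches {I1, R1, C1, R4, R6} → V_2 = -0.6575
Node n3: branches {I1, R2, L1, C2, R7} → V_3 = 0.000
Source currents: i(L1)=0.1293

2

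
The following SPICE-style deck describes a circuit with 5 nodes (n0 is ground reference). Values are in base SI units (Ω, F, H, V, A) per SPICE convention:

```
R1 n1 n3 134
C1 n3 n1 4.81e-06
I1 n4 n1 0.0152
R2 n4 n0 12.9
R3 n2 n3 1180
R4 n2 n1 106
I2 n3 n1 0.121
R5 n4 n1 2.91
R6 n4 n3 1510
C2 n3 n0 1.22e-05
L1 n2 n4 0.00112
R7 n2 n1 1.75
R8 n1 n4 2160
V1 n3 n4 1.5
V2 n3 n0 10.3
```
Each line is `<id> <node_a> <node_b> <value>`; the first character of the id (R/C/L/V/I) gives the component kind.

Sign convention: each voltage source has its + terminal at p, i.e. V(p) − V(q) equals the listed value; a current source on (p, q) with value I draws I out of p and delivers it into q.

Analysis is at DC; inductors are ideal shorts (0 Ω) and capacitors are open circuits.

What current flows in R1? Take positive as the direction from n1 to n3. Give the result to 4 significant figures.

-0.01001 A

MNA unknowns: 4 node voltages V₁..V_4 plus 3 source currents (L1, V1, V2)
R1: Y=0.007463 on G[1,3]
C1: Y=0.000 on G[3,1]
I1: z[4]−=0.0152, z[1]+=0.0152
R2: Y=0.07752 on G[4,0]
R3: Y=0.0008475 on G[2,3]
R4: Y=0.009434 on G[2,1]
I2: z[3]−=0.121, z[1]+=0.121
R5: Y=0.3436 on G[4,1]
R6: Y=0.0006623 on G[4,3]
C2: Y=0.000 on G[3,0]
L1: row V2−V4=0, i_L1 at 2,4
R7: Y=0.5714 on G[2,1]
R8: Y=0.0004630 on G[1,4]
V1: row V3−V4=1.5, i_V1 at 3,4
V2: row V3−V0=10.3, i_V2 at 3,0
solve → V1=8.958, V2=8.800, V3=10.30, V4=8.800
aux → i_L1=0.09309, i_V1=0.5489, i_V2=-0.6822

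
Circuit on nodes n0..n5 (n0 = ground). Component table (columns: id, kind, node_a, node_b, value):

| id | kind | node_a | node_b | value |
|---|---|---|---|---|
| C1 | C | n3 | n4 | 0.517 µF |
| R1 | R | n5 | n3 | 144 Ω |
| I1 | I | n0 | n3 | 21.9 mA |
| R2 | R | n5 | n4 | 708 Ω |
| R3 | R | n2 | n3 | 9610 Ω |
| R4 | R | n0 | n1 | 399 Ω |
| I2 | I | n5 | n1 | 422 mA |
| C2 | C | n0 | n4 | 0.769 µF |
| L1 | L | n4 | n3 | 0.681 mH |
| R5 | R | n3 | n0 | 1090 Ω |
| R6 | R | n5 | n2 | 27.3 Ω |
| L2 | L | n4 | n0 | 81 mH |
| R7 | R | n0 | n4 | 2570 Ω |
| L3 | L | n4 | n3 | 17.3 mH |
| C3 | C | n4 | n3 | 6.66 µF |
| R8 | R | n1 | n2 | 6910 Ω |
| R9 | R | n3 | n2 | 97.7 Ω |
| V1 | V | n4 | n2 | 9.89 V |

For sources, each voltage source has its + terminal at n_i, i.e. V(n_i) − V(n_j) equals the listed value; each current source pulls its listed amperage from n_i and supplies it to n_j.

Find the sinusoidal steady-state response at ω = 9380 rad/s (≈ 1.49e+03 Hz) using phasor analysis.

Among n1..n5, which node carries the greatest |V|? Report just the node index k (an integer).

1

Element admittances at ω=9380 rad/s:
  Y(C1) = 0.000+0.004849j S between n3,n4
  Y(R1) = 0.006944+0.000j S between n5,n3
  I1: injects 0.0219 A into n3 (from n0)
  Y(R2) = 0.001412+0.000j S between n5,n4
  Y(R3) = 0.0001041+0.000j S between n2,n3
  Y(R4) = 0.002506+0.000j S between n0,n1
  I2: injects 0.422 A into n1 (from n5)
  Y(C2) = 0.000+0.007213j S between n0,n4
  Y(L1) = 0.000-0.1565j S between n4,n3
  Y(R5) = 0.0009174+0.000j S between n3,n0
  Y(R6) = 0.03663+0.000j S between n5,n2
  Y(L2) = 0.000-0.001316j S between n4,n0
  Y(R7) = 0.0003891+0.000j S between n0,n4
  Y(L3) = 0.000-0.006162j S between n4,n3
  Y(C3) = 0.000+0.06247j S between n4,n3
  Y(R8) = 0.0001447+0.000j S between n1,n2
  Y(R9) = 0.01024+0.000j S between n3,n2
  V1: constraint V(n4)−V(n2) = 9.89
Assemble and solve the 6×6 MNA system:
  V(n1)=157.9+3.287j  V(n2)=-24.32+60.21j  V(n3)=-14.21+58.20j  V(n4)=-14.43+60.21j  V(n5)=-31.82+59.90j
  i(V1)=0.1442+0.04042j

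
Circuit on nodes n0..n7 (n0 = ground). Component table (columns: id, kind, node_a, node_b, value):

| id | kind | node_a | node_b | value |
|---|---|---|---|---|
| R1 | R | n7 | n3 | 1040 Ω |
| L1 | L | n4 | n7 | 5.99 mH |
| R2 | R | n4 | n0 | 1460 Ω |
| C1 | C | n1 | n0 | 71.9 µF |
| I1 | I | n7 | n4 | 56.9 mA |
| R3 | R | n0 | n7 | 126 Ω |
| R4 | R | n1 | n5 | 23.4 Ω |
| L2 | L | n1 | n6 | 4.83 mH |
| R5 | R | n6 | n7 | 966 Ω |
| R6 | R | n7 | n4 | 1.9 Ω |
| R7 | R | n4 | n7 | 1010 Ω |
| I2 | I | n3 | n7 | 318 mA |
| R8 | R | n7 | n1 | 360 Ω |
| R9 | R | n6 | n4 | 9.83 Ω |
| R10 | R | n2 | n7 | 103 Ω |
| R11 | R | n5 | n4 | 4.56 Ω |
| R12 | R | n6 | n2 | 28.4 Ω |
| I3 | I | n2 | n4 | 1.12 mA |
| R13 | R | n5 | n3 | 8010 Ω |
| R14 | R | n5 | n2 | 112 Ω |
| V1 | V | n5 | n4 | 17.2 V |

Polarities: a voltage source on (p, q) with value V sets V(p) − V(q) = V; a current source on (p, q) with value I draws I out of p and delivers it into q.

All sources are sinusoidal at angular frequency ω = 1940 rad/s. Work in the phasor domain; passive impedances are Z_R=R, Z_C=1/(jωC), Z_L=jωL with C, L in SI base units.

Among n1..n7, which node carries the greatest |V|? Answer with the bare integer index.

Apply KCL at each of the 7 non-ground nodes and solve the resulting linear system.
Node n1: branches {C1, R4, L2, R8} → V_1 = 0.1818-0.3430j
Node n2: branches {R10, R12, I3, R14} → V_2 = 0.1081-3.821j
Node n3: branches {R1, I2, R13} → V_3 = -296.3-2.944j
Node n4: branches {L1, R2, I1, R6, R7, R9, R11, I3, V1} → V_4 = -5.715-3.004j
Node n5: branches {R4, R11, R13, R14, V1} → V_5 = 11.48-3.004j
Node n6: branches {L2, R5, R9, R12} → V_6 = -1.189-4.272j
Node n7: branches {R1, L1, I1, R3, R5, R6, R7, I2, R8, R10} → V_7 = -5.536-2.936j
Source currents: i(V1)=-4.395+0.1064j

3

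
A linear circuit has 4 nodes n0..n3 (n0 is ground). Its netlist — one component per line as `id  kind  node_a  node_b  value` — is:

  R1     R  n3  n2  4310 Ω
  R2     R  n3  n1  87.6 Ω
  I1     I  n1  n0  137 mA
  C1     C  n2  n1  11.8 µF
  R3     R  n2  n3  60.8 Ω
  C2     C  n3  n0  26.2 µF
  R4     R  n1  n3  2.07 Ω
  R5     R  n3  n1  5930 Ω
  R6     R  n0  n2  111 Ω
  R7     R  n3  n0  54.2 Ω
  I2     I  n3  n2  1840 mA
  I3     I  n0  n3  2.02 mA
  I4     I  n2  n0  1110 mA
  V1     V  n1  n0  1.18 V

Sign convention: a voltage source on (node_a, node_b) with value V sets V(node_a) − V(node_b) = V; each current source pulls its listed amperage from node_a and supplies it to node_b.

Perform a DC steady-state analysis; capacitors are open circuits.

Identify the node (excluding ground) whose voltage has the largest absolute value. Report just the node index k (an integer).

Element admittances at DC:
  Y(R1) = 0.0002320 S between n3,n2
  Y(R2) = 0.01142 S between n3,n1
  I1: injects 0.137 A into n0 (from n1)
  Y(C1) = 0.000 S between n2,n1
  Y(R3) = 0.01645 S between n2,n3
  Y(C2) = 0.000 S between n3,n0
  Y(R4) = 0.4831 S between n1,n3
  Y(R5) = 0.0001686 S between n3,n1
  Y(R6) = 0.009009 S between n0,n2
  Y(R7) = 0.01845 S between n3,n0
  I2: injects 1.84 A into n2 (from n3)
  I3: injects 0.00202 A into n3 (from n0)
  I4: injects 1.11 A into n0 (from n2)
  V1: constraint V(n1)−V(n0) = 1.18
Assemble and solve the 4×4 MNA system:
  V(n1)=1.180  V(n2)=27.44  V(n3)=-1.503
  i(V1)=-1.464

2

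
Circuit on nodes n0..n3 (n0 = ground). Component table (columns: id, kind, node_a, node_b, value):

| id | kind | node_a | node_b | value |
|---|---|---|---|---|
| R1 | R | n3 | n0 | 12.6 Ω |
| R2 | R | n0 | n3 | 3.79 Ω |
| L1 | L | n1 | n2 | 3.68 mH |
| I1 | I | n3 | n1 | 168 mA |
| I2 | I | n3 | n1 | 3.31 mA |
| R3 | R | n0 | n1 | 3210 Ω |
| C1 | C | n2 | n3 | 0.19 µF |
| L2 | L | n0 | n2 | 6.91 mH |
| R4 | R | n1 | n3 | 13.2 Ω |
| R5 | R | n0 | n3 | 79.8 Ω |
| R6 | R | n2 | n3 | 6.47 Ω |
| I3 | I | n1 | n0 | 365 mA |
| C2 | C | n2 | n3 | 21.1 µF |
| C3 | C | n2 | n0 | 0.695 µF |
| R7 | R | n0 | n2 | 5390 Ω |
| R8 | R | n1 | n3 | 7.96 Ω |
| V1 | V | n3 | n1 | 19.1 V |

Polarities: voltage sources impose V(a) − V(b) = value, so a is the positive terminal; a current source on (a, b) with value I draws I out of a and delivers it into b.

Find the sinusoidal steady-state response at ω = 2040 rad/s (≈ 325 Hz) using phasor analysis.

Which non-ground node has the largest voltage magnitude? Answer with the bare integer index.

Element admittances at ω=2040 rad/s:
  Y(R1) = 0.07937+0.000j S between n3,n0
  Y(R2) = 0.2639+0.000j S between n0,n3
  Y(L1) = 0.000-0.1332j S between n1,n2
  I1: injects 0.168 A into n1 (from n3)
  I2: injects 0.00331 A into n1 (from n3)
  Y(R3) = 0.0003115+0.000j S between n0,n1
  Y(C1) = 0.000+0.0003876j S between n2,n3
  Y(L2) = 0.000-0.07094j S between n0,n2
  Y(R4) = 0.07576+0.000j S between n1,n3
  Y(R5) = 0.01253+0.000j S between n0,n3
  Y(R6) = 0.1546+0.000j S between n2,n3
  I3: injects 0.365 A into n0 (from n1)
  Y(C2) = 0.000+0.04304j S between n2,n3
  Y(C3) = 0.000+0.001418j S between n2,n0
  Y(R7) = 0.0001855+0.000j S between n0,n2
  Y(R8) = 0.1256+0.000j S between n1,n3
  V1: constraint V(n3)−V(n1) = 19.1
Assemble and solve the 4×4 MNA system:
  V(n1)=-21.29-1.860j  V(n2)=-9.508+6.066j  V(n3)=-2.188-1.860j
  i(V1)=-4.715+1.569j

1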